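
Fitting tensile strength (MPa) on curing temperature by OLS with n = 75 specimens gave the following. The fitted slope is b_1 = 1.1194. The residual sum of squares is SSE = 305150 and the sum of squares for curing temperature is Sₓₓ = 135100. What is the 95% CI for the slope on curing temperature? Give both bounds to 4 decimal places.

(0.7688, 1.4700)

MSE = SSE/(n − 2) = 305150/73 = 4180.14.
SE(b_1) = √(MSE/Sₓₓ) = √(4180.14/135100) = 0.175901.
df = n − 2 = 73.
t* = t_{0.025, 73} = 1.992997.
Margin = t* × SE = 1.992997 × 0.175901 = 0.350570.
CI: 1.1194 ± 0.350570 → (0.7688, 1.4700).
With 95% confidence, each one-unit increase in curing temperature is associated with a change of between 0.7688 and 1.4700 MPa in tensile strength.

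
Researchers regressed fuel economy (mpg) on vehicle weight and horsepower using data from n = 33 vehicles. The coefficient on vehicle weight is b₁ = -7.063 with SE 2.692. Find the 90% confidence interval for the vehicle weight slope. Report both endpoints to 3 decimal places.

df = n − k − 1 = 33 − 2 − 1 = 30.
t* = t_{0.05, 30} = 1.697261.
Margin = t* × SE = 1.697261 × 2.692 = 4.56903.
CI: -7.063 ± 4.56903 → (-11.632, -2.494).
With 90% confidence, each one-unit increase in vehicle weight is associated with a change of between -11.632 and -2.494 mpg in fuel economy, holding the other predictors fixed.

(-11.632, -2.494)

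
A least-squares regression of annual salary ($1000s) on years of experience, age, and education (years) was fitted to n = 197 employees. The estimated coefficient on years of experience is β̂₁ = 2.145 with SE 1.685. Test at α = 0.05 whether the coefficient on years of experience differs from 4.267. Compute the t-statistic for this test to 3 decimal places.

H₀: β₁ = 4.267 vs H₁: β₁ ≠ 4.267.
t = (β̂₁ − β₁⁰)/SE = (2.145 − 4.267) / 1.685 = -1.259.
df = n − k − 1 = 197 − 3 − 1 = 193.
Two-sided p ≈ 0.2094, which is ≥ 0.05, so fail to reject H₀.
The data are consistent with a true slope of 4.267 $1000s per unit of years of experience, holding the other predictors fixed.

t = -1.259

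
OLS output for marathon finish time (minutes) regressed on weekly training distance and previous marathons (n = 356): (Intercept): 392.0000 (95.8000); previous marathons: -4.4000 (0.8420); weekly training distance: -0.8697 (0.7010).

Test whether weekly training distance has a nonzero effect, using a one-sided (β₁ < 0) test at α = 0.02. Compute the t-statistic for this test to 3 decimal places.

Read off: b = -0.8697, SE = 0.7010 for weekly training distance.
H₀: β₁ = 0 vs H₁: β₁ < 0.
t = -0.8697 / 0.7010 = -1.241.
df = n − k − 1 = 356 − 2 − 1 = 353.
One-sided p ≈ 0.1078, which is ≥ 0.02, so fail to reject H₀.
The data do not give significant evidence that the true slope on weekly training distance is negative, holding the other predictors fixed.

t = -1.241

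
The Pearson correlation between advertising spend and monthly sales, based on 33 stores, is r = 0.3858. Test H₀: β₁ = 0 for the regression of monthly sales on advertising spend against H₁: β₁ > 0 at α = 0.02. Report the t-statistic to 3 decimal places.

t = 2.328

t = r·√(n − 2)/√(1 − r²) = 0.3858·√31/√0.851158 = 2.328.
df = n − 2 = 31.
One-sided p ≈ 0.0133, which is < 0.02, so reject H₀.
There is evidence of a linear association between advertising spend and monthly sales.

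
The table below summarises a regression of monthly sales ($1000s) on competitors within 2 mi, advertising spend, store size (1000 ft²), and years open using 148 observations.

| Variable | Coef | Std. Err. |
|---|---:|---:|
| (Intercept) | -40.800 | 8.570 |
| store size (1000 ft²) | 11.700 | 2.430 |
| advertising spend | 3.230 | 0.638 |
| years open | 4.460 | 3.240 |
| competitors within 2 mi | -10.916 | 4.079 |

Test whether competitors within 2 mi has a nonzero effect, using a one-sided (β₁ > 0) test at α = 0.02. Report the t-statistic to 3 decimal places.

t = -2.676

Read off: b = -10.916, SE = 4.079 for competitors within 2 mi.
H₀: β₁ = 0 vs H₁: β₁ > 0.
t = -10.916 / 4.079 = -2.676.
df = n − k − 1 = 148 − 4 − 1 = 143.
One-sided p ≈ 0.9958, which is ≥ 0.02, so fail to reject H₀.
The data do not give significant evidence that the true slope on competitors within 2 mi is positive, holding the other predictors fixed.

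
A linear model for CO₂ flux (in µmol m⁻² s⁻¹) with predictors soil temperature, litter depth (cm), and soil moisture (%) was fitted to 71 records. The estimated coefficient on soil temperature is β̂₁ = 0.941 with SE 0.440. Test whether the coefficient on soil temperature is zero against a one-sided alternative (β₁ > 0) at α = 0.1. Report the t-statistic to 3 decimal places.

H₀: β₁ = 0 vs H₁: β₁ > 0.
t = (β̂₁ − β₁⁰)/SE = 0.941 / 0.440 = 2.139.
df = n − k − 1 = 71 − 3 − 1 = 67.
One-sided p ≈ 0.0181, which is < 0.1, so reject H₀.
There is evidence that the true slope on soil temperature is positive, holding the other predictors fixed.

t = 2.139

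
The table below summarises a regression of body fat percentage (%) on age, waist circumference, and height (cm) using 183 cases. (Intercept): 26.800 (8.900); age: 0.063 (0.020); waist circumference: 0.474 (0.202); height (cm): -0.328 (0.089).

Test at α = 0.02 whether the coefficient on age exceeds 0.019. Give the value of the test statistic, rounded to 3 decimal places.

t = 2.200

Read off: b = 0.063, SE = 0.020 for age.
H₀: β₁ = 0.019 vs H₁: β₁ > 0.019.
t = (0.063 − 0.019) / 0.020 = 2.200.
df = n − k − 1 = 183 − 3 − 1 = 179.
One-sided p ≈ 0.0145, which is < 0.02, so reject H₀.
There is evidence that the true slope on age exceeds 0.019 % per unit, holding the other predictors fixed.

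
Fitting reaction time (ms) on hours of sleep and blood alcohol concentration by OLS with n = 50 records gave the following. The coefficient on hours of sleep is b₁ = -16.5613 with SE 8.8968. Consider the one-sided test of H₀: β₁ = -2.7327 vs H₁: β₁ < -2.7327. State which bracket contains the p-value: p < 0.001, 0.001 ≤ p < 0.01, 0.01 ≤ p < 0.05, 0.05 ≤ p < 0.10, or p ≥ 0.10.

t = (-16.5613 − (-2.7327)) / 8.8968 = -1.554.
df = n − k − 1 = 50 − 2 − 1 = 47.
One-sided p = P(T_{47} < t) ≈ 0.0634.
So 0.05 ≤ p < 0.10.

0.05 ≤ p < 0.10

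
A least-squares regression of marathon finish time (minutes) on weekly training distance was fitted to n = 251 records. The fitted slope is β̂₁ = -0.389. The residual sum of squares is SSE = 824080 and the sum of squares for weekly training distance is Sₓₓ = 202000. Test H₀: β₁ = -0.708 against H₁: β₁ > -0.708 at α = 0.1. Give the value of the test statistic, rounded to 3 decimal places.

MSE = SSE/(n − 2) = 824080/249 = 3309.56.
SE(β̂₁) = √(MSE/Sₓₓ) = √(3309.56/202000) = 0.128.
t = (-0.389 − (-0.708)) / 0.128 = 2.492.
df = n − 2 = 249.
One-sided p ≈ 0.0067, which is < 0.1, so reject H₀.
There is evidence that the true slope on weekly training distance exceeds -0.708 minutes per unit.

t = 2.492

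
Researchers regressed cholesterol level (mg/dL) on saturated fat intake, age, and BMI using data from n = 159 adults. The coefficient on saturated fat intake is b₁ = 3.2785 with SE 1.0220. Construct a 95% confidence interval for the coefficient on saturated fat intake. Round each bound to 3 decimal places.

df = n − k − 1 = 159 − 3 − 1 = 155.
t* = t_{0.025, 155} = 1.975387.
Margin = t* × SE = 1.975387 × 1.0220 = 2.01885.
CI: 3.2785 ± 2.01885 → (1.260, 5.297).
With 95% confidence, each one-unit increase in saturated fat intake is associated with a change of between 1.260 and 5.297 mg/dL in cholesterol level, holding the other predictors fixed.

(1.260, 5.297)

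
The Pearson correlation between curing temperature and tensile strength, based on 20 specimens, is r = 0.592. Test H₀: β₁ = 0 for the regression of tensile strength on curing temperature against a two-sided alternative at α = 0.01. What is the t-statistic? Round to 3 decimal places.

t = r·√(n − 2)/√(1 − r²) = 0.592·√18/√0.649536 = 3.116.
df = n − 2 = 18.
Two-sided p ≈ 0.0060, which is < 0.01, so reject H₀.
There is evidence of a linear association between curing temperature and tensile strength.

t = 3.116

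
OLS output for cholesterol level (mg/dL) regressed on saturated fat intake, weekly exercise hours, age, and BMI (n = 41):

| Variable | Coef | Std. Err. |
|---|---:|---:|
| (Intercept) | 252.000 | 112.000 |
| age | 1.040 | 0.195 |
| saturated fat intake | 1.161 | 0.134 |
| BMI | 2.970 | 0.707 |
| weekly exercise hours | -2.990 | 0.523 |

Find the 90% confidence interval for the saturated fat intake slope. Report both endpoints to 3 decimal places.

Read off: b = 1.161, SE = 0.134 for saturated fat intake.
df = n − k − 1 = 41 − 4 − 1 = 36.
t* = t_{0.05, 36} = 1.688298.
Margin = t* × SE = 1.688298 × 0.134 = 0.22623.
CI: 1.161 ± 0.22623 → (0.935, 1.387).

(0.935, 1.387)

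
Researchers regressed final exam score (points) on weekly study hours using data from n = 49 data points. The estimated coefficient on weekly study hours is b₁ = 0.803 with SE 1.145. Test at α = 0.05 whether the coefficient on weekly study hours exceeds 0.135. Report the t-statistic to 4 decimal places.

H₀: β₁ = 0.135 vs H₁: β₁ > 0.135.
t = (b₁ − β₁⁰)/SE = (0.803 − 0.135) / 1.145 = 0.5834.
df = n − 2 = 49 − 2 = 47.
One-sided p ≈ 0.2812, which is ≥ 0.05, so fail to reject H₀.
The data do not give significant evidence that the true slope on weekly study hours exceeds 0.135 points per unit.

t = 0.5834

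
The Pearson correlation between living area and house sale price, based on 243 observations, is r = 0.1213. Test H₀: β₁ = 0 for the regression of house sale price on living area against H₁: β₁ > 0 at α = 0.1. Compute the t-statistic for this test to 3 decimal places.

t = 1.897

t = r·√(n − 2)/√(1 − r²) = 0.1213·√241/√0.985286 = 1.897.
df = n − 2 = 241.
One-sided p ≈ 0.0295, which is < 0.1, so reject H₀.
There is evidence of a linear association between living area and house sale price.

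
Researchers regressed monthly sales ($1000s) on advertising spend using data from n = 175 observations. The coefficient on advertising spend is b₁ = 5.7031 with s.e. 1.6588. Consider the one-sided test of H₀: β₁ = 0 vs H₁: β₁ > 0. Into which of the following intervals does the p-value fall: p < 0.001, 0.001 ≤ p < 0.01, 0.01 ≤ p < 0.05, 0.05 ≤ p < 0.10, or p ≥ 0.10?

p < 0.001

t = 5.7031 / 1.6588 = 3.438.
df = n − 2 = 175 − 2 = 173.
One-sided p = P(T_{173} > t) ≈ 0.0004.
So p < 0.001.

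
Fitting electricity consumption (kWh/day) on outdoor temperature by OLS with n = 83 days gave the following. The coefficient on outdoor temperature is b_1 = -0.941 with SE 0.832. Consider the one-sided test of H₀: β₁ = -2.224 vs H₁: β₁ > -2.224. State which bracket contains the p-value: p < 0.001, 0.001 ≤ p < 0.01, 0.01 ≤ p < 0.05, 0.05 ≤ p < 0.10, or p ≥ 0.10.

0.05 ≤ p < 0.10

t = (-0.941 − (-2.224)) / 0.832 = 1.542.
df = n − 2 = 83 − 2 = 81.
One-sided p = P(T_{81} > t) ≈ 0.0635.
So 0.05 ≤ p < 0.10.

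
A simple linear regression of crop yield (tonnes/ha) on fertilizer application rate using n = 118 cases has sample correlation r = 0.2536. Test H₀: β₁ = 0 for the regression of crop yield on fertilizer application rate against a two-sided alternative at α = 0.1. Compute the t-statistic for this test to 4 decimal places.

t = 2.8237

t = r·√(n − 2)/√(1 − r²) = 0.2536·√116/√0.935687 = 2.8237.
df = n − 2 = 116.
Two-sided p ≈ 0.0056, which is < 0.1, so reject H₀.
There is evidence of a linear association between fertilizer application rate and crop yield.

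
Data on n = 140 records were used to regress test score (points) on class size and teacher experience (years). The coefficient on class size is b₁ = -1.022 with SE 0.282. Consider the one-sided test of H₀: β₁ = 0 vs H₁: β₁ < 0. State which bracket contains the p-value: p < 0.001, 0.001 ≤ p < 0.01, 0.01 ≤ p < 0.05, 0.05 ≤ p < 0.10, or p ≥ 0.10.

t = -1.022 / 0.282 = -3.624.
df = n − k − 1 = 140 − 2 − 1 = 137.
One-sided p = P(T_{137} < t) ≈ 0.0002.
So p < 0.001.

p < 0.001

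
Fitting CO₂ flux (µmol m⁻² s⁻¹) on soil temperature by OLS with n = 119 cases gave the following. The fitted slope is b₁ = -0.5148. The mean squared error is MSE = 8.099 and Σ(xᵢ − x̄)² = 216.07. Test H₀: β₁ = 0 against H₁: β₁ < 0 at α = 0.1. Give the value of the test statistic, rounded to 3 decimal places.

SE(b₁) = √(MSE/Sₓₓ) = √(8.099/216.07) = 0.193606.
t = -0.5148 / 0.193606 = -2.659.
df = n − 2 = 117.
One-sided p ≈ 0.0045, which is < 0.1, so reject H₀.
There is evidence that the true slope on soil temperature is negative.

t = -2.659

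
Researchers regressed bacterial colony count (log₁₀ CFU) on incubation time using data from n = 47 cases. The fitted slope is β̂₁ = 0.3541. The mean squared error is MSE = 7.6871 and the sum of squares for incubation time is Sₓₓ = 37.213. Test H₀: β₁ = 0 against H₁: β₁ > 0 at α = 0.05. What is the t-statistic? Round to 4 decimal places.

t = 0.7791

SE(β̂₁) = √(MSE/Sₓₓ) = √(7.6871/37.213) = 0.4545.
t = 0.3541 / 0.4545 = 0.7791.
df = n − 2 = 45.
One-sided p ≈ 0.2200, which is ≥ 0.05, so fail to reject H₀.
The data do not give significant evidence that the true slope on incubation time is positive.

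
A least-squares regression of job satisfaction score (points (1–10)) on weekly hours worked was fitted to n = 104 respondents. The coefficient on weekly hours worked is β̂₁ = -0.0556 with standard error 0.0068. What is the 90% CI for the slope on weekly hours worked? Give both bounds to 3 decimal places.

df = n − 2 = 104 − 2 = 102.
t* = t_{0.05, 102} = 1.65993.
Margin = t* × SE = 1.65993 × 0.0068 = 0.01129.
CI: -0.0556 ± 0.01129 → (-0.067, -0.044).
With 90% confidence, each one-unit increase in weekly hours worked is associated with a change of between -0.067 and -0.044 points (1–10) in job satisfaction score.

(-0.067, -0.044)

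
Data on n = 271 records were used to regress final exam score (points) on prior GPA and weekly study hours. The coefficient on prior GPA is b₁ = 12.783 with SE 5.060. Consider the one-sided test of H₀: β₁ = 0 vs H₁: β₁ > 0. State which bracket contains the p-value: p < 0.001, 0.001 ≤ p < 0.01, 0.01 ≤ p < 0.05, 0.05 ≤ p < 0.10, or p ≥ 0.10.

0.001 ≤ p < 0.01

t = 12.783 / 5.060 = 2.526.
df = n − k − 1 = 271 − 2 − 1 = 268.
One-sided p = P(T_{268} > t) ≈ 0.0061.
So 0.001 ≤ p < 0.01.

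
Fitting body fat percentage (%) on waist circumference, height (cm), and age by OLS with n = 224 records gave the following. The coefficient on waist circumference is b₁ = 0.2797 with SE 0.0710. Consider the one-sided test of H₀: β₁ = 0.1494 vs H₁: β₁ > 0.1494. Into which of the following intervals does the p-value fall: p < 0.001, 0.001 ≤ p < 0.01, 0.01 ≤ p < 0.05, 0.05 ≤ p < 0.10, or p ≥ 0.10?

0.01 ≤ p < 0.05

t = (0.2797 − 0.1494) / 0.0710 = 1.835.
df = n − k − 1 = 224 − 3 − 1 = 220.
One-sided p = P(T_{220} > t) ≈ 0.0339.
So 0.01 ≤ p < 0.05.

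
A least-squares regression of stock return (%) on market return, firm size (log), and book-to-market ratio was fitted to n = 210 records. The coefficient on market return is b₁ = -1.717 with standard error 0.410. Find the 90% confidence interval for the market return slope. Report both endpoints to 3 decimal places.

df = n − k − 1 = 210 − 3 − 1 = 206.
t* = t_{0.05, 206} = 1.652284.
Margin = t* × SE = 1.652284 × 0.410 = 0.67744.
CI: -1.717 ± 0.67744 → (-2.394, -1.040).
With 90% confidence, each one-unit increase in market return is associated with a change of between -2.394 and -1.040 % in stock return, holding the other predictors fixed.

(-2.394, -1.040)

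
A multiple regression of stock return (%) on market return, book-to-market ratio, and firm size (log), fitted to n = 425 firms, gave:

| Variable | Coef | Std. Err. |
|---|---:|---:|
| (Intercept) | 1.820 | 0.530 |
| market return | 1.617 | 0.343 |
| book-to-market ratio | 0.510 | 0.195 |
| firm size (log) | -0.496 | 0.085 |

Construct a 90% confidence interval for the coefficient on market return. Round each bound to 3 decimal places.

(1.052, 2.182)

Read off: b = 1.617, SE = 0.343 for market return.
df = n − k − 1 = 425 − 3 − 1 = 421.
t* = t_{0.05, 421} = 1.648481.
Margin = t* × SE = 1.648481 × 0.343 = 0.56543.
CI: 1.617 ± 0.56543 → (1.052, 2.182).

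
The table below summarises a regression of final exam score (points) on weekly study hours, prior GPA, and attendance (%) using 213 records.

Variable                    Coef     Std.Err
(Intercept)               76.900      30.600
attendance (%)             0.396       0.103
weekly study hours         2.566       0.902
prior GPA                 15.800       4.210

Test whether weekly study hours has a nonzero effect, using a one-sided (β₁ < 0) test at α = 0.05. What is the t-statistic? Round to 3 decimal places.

Read off: b = 2.566, SE = 0.902 for weekly study hours.
H₀: β₁ = 0 vs H₁: β₁ < 0.
t = 2.566 / 0.902 = 2.845.
df = n − k − 1 = 213 − 3 − 1 = 209.
One-sided p ≈ 0.9976, which is ≥ 0.05, so fail to reject H₀.
The data do not give significant evidence that the true slope on weekly study hours is negative, holding the other predictors fixed.

t = 2.845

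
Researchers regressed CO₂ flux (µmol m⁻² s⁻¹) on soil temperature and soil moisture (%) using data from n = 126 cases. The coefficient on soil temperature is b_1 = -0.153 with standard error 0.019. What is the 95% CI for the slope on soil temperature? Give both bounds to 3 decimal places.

df = n − k − 1 = 126 − 2 − 1 = 123.
t* = t_{0.025, 123} = 1.979439.
Margin = t* × SE = 1.979439 × 0.019 = 0.03761.
CI: -0.153 ± 0.03761 → (-0.191, -0.115).
With 95% confidence, each one-unit increase in soil temperature is associated with a change of between -0.191 and -0.115 µmol m⁻² s⁻¹ in CO₂ flux, holding the other predictors fixed.

(-0.191, -0.115)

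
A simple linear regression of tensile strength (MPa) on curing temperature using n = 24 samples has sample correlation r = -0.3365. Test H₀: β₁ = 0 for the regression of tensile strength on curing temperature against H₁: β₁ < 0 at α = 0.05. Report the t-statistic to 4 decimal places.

t = r·√(n − 2)/√(1 − r²) = -0.3365·√22/√0.886768 = -1.6761.
df = n − 2 = 22.
One-sided p ≈ 0.0539, which is ≥ 0.05, so fail to reject H₀.
The data do not give significant evidence of a linear association between curing temperature and tensile strength.

t = -1.6761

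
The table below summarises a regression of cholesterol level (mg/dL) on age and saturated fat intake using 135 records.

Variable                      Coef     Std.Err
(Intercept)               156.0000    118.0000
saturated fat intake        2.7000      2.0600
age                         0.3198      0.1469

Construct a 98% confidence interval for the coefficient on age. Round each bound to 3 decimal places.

Read off: b = 0.3198, SE = 0.1469 for age.
df = n − k − 1 = 135 − 2 − 1 = 132.
t* = t_{0.01, 132} = 2.35493.
Margin = t* × SE = 2.35493 × 0.1469 = 0.34594.
CI: 0.3198 ± 0.34594 → (-0.026, 0.666).

(-0.026, 0.666)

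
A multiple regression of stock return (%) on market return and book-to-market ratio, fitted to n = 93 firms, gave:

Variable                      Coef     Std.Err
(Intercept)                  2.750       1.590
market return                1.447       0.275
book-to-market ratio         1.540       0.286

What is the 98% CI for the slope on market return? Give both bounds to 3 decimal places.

(0.796, 2.098)

Read off: b = 1.447, SE = 0.275 for market return.
df = n − k − 1 = 93 − 2 − 1 = 90.
t* = t_{0.01, 90} = 2.368497.
Margin = t* × SE = 2.368497 × 0.275 = 0.65134.
CI: 1.447 ± 0.65134 → (0.796, 2.098).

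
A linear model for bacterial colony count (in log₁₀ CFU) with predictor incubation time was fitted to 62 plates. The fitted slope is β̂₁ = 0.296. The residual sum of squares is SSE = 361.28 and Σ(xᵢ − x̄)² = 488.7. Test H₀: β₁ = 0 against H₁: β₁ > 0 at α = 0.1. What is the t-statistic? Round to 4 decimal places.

MSE = SSE/(n − 2) = 361.28/60 = 6.02133.
SE(β̂₁) = √(MSE/Sₓₓ) = √(6.02133/488.7) = 0.111001.
t = 0.296 / 0.111001 = 2.6667.
df = n − 2 = 60.
One-sided p ≈ 0.0049, which is < 0.1, so reject H₀.
There is evidence that the true slope on incubation time is positive.

t = 2.6667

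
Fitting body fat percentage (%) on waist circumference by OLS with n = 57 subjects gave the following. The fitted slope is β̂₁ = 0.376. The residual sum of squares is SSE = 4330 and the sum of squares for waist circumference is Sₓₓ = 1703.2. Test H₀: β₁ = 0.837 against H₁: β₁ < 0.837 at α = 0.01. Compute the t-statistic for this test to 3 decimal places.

t = -2.144

MSE = SSE/(n − 2) = 4330/55 = 78.7273.
SE(β̂₁) = √(MSE/Sₓₓ) = √(78.7273/1703.2) = 0.214996.
t = (0.376 − 0.837) / 0.214996 = -2.144.
df = n − 2 = 55.
One-sided p ≈ 0.0182, which is ≥ 0.01, so fail to reject H₀.
The data do not give significant evidence that the true slope on waist circumference is below 0.837 % per unit.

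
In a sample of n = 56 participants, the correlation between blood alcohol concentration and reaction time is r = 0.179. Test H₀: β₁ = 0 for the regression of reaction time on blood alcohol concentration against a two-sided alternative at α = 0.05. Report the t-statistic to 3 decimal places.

t = r·√(n − 2)/√(1 − r²) = 0.179·√54/√0.967959 = 1.337.
df = n − 2 = 54.
Two-sided p ≈ 0.1868, which is ≥ 0.05, so fail to reject H₀.
The data do not give significant evidence of a linear association between blood alcohol concentration and reaction time.

t = 1.337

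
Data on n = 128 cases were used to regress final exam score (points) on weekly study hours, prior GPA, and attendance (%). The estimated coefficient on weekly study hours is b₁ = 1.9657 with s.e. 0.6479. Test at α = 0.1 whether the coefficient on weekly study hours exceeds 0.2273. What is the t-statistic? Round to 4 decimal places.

t = 2.6831

H₀: β₁ = 0.2273 vs H₁: β₁ > 0.2273.
t = (b₁ − β₁⁰)/SE = (1.9657 − 0.2273) / 0.6479 = 2.6831.
df = n − k − 1 = 128 − 3 − 1 = 124.
One-sided p ≈ 0.0041, which is < 0.1, so reject H₀.
There is evidence that the true slope on weekly study hours exceeds 0.2273 points per unit, holding the other predictors fixed.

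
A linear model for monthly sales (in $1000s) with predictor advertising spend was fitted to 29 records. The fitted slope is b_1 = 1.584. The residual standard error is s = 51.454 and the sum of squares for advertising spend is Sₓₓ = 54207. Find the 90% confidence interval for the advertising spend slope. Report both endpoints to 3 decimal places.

SE(b_1) = s/√Sₓₓ = 51.454/√54207 = 0.221.
df = n − 2 = 27.
t* = t_{0.05, 27} = 1.703288.
Margin = t* × SE = 1.703288 × 0.221 = 0.37643.
CI: 1.584 ± 0.37643 → (1.208, 1.960).
With 90% confidence, each one-unit increase in advertising spend is associated with a change of between 1.208 and 1.960 $1000s in monthly sales.

(1.208, 1.960)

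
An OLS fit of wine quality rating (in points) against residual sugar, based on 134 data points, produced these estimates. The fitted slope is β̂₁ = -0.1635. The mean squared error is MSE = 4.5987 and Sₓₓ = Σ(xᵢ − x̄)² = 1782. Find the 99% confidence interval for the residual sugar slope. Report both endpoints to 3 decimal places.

SE(β̂₁) = √(MSE/Sₓₓ) = √(4.5987/1782) = 0.0508.
df = n − 2 = 132.
t* = t_{0.005, 132} = 2.613588.
Margin = t* × SE = 2.613588 × 0.0508 = 0.13277.
CI: -0.1635 ± 0.13277 → (-0.296, -0.031).
With 99% confidence, each one-unit increase in residual sugar is associated with a change of between -0.296 and -0.031 points in wine quality rating.

(-0.296, -0.031)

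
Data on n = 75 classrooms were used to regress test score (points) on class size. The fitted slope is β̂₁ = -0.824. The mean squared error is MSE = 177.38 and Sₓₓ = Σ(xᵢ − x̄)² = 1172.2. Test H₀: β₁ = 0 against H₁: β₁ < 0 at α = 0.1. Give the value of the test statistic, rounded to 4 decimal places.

SE(β̂₁) = √(MSE/Sₓₓ) = √(177.38/1172.2) = 0.389002.
t = -0.824 / 0.389002 = -2.1182.
df = n − 2 = 73.
One-sided p ≈ 0.0188, which is < 0.1, so reject H₀.
There is evidence that the true slope on class size is negative.

t = -2.1182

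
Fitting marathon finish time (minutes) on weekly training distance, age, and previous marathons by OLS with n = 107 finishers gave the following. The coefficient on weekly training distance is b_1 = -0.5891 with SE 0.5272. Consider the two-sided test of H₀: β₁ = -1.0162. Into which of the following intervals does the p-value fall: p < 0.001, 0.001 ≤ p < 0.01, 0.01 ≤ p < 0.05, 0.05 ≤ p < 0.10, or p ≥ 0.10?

t = (-0.5891 − (-1.0162)) / 0.5272 = 0.810.
df = n − k − 1 = 107 − 3 − 1 = 103.
Two-sided p = 2·P(T_{103} > |t|) ≈ 0.4197.
So p ≥ 0.10.

p ≥ 0.10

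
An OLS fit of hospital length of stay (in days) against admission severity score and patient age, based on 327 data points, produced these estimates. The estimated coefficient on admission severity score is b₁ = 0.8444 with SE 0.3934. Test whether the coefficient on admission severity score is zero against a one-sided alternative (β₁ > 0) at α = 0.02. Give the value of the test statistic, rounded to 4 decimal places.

H₀: β₁ = 0 vs H₁: β₁ > 0.
t = (b₁ − β₁⁰)/SE = 0.8444 / 0.3934 = 2.1464.
df = n − k − 1 = 327 − 2 − 1 = 324.
One-sided p ≈ 0.0163, which is < 0.02, so reject H₀.
There is evidence that the true slope on admission severity score is positive, holding the other predictors fixed.

t = 2.1464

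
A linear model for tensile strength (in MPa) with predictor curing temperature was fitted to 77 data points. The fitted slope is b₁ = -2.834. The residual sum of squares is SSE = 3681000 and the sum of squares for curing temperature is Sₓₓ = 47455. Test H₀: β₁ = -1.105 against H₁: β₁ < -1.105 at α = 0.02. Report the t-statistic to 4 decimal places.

t = -1.7001

MSE = SSE/(n − 2) = 3681000/75 = 49080.
SE(b₁) = √(MSE/Sₓₓ) = √(49080/47455) = 1.01698.
t = (-2.834 − (-1.105)) / 1.01698 = -1.7001.
df = n − 2 = 75.
One-sided p ≈ 0.0466, which is ≥ 0.02, so fail to reject H₀.
The data do not give significant evidence that the true slope on curing temperature is below -1.105 MPa per unit.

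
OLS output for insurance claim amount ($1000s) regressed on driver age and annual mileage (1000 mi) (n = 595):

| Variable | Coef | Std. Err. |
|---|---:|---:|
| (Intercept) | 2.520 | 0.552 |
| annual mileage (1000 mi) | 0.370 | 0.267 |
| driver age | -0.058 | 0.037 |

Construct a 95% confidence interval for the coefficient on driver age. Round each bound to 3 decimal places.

(-0.131, 0.015)

Read off: b = -0.058, SE = 0.037 for driver age.
df = n − k − 1 = 595 − 2 − 1 = 592.
t* = t_{0.025, 592} = 1.963979.
Margin = t* × SE = 1.963979 × 0.037 = 0.07267.
CI: -0.058 ± 0.07267 → (-0.131, 0.015).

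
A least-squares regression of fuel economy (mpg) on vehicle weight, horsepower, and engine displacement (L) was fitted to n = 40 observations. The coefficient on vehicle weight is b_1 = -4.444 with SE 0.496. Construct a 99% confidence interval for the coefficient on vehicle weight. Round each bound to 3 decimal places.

df = n − k − 1 = 40 − 3 − 1 = 36.
t* = t_{0.005, 36} = 2.719485.
Margin = t* × SE = 2.719485 × 0.496 = 1.34886.
CI: -4.444 ± 1.34886 → (-5.793, -3.095).
With 99% confidence, each one-unit increase in vehicle weight is associated with a change of between -5.793 and -3.095 mpg in fuel economy, holding the other predictors fixed.

(-5.793, -3.095)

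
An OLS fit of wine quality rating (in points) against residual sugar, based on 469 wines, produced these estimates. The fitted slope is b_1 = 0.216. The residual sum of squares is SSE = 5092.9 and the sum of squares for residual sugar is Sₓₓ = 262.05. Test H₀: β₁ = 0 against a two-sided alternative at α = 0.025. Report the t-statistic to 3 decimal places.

t = 1.059

MSE = SSE/(n − 2) = 5092.9/467 = 10.9056.
SE(b_1) = √(MSE/Sₓₓ) = √(10.9056/262.05) = 0.204001.
t = 0.216 / 0.204001 = 1.059.
df = n − 2 = 467.
Two-sided p ≈ 0.2902, which is ≥ 0.025, so fail to reject H₀.
The data do not give significant evidence of an association between residual sugar and wine quality rating.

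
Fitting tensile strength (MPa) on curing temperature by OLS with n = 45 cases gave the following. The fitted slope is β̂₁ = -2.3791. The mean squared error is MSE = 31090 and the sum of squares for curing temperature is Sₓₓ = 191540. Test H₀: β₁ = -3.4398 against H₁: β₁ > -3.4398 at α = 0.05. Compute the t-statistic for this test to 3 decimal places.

SE(β̂₁) = √(MSE/Sₓₓ) = √(31090/191540) = 0.402885.
t = (-2.3791 − (-3.4398)) / 0.402885 = 2.633.
df = n − 2 = 43.
One-sided p ≈ 0.0059, which is < 0.05, so reject H₀.
There is evidence that the true slope on curing temperature exceeds -3.4398 MPa per unit.

t = 2.633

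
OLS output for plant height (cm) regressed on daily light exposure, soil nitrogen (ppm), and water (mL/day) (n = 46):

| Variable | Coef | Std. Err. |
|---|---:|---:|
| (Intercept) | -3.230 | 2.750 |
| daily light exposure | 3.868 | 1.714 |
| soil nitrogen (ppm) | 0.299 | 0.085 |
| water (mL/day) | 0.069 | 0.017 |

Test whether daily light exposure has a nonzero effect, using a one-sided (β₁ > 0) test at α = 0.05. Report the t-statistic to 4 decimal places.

t = 2.2567

Read off: b = 3.868, SE = 1.714 for daily light exposure.
H₀: β₁ = 0 vs H₁: β₁ > 0.
t = 3.868 / 1.714 = 2.2567.
df = n − k − 1 = 46 − 3 − 1 = 42.
One-sided p ≈ 0.0146, which is < 0.05, so reject H₀.
There is evidence that the true slope on daily light exposure is positive, holding the other predictors fixed.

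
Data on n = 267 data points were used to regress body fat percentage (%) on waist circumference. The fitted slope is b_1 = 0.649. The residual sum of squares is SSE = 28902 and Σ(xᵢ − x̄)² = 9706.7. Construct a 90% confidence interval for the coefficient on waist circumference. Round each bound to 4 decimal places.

MSE = SSE/(n − 2) = 28902/265 = 109.064.
SE(b_1) = √(MSE/Sₓₓ) = √(109.064/9706.7) = 0.106.
df = n − 2 = 265.
t* = t_{0.05, 265} = 1.650624.
Margin = t* × SE = 1.650624 × 0.106 = 0.174966.
CI: 0.649 ± 0.174966 → (0.4740, 0.8240).
With 90% confidence, each one-unit increase in waist circumference is associated with a change of between 0.4740 and 0.8240 % in body fat percentage.

(0.4740, 0.8240)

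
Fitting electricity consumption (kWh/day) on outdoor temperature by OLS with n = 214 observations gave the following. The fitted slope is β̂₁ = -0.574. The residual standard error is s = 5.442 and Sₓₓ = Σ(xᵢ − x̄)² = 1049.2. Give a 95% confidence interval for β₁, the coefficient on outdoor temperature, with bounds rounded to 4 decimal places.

SE(β̂₁) = s/√Sₓₓ = 5.442/√1049.2 = 0.168008.
df = n − 2 = 212.
t* = t_{0.025, 212} = 1.971217.
Margin = t* × SE = 1.971217 × 0.168008 = 0.331180.
CI: -0.574 ± 0.331180 → (-0.9052, -0.2428).
With 95% confidence, each one-unit increase in outdoor temperature is associated with a change of between -0.9052 and -0.2428 kWh/day in electricity consumption.

(-0.9052, -0.2428)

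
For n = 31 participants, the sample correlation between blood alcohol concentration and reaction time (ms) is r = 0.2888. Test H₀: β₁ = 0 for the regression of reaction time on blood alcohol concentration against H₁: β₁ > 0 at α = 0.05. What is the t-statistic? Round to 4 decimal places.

t = 1.6245

t = r·√(n − 2)/√(1 − r²) = 0.2888·√29/√0.916595 = 1.6245.
df = n − 2 = 29.
One-sided p ≈ 0.0575, which is ≥ 0.05, so fail to reject H₀.
The data do not give significant evidence of a linear association between blood alcohol concentration and reaction time.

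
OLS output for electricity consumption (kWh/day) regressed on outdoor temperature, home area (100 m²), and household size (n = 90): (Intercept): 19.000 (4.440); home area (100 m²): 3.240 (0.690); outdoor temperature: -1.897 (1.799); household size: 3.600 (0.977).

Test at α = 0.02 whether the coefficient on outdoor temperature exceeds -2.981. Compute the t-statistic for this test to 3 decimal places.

t = 0.603

Read off: b = -1.897, SE = 1.799 for outdoor temperature.
H₀: β₁ = -2.981 vs H₁: β₁ > -2.981.
t = (-1.897 − (-2.981)) / 1.799 = 0.603.
df = n − k − 1 = 90 − 3 − 1 = 86.
One-sided p ≈ 0.2742, which is ≥ 0.02, so fail to reject H₀.
The data do not give significant evidence that the true slope on outdoor temperature exceeds -2.981 kWh/day per unit, holding the other predictors fixed.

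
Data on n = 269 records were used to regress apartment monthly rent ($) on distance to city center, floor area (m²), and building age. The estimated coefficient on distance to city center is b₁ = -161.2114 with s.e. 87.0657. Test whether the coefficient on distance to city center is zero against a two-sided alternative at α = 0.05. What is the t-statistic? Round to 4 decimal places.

H₀: β₁ = 0 vs H₁: β₁ ≠ 0.
t = (b₁ − β₁⁰)/SE = -161.2114 / 87.0657 = -1.8516.
df = n − k − 1 = 269 − 3 − 1 = 265.
Two-sided p ≈ 0.0652, which is ≥ 0.05, so fail to reject H₀.
The data do not give significant evidence of an association between distance to city center and apartment monthly rent, after adjusting for the other predictors.

t = -1.8516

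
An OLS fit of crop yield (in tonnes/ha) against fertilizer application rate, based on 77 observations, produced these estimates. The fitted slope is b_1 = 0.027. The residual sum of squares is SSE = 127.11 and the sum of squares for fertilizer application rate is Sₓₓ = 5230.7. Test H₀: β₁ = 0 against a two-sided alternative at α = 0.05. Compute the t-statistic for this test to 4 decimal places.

t = 1.5000

MSE = SSE/(n − 2) = 127.11/75 = 1.6948.
SE(b_1) = √(MSE/Sₓₓ) = √(1.6948/5230.7) = 0.0180003.
t = 0.027 / 0.0180003 = 1.5000.
df = n − 2 = 75.
Two-sided p ≈ 0.1378, which is ≥ 0.05, so fail to reject H₀.
The data do not give significant evidence of an association between fertilizer application rate and crop yield.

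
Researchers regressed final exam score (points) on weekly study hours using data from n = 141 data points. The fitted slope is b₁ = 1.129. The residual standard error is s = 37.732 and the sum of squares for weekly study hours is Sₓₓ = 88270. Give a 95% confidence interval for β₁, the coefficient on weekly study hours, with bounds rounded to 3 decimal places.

(0.878, 1.380)

SE(b₁) = s/√Sₓₓ = 37.732/√88270 = 0.127.
df = n − 2 = 139.
t* = t_{0.025, 139} = 1.977178.
Margin = t* × SE = 1.977178 × 0.127 = 0.25110.
CI: 1.129 ± 0.25110 → (0.878, 1.380).
With 95% confidence, each one-unit increase in weekly study hours is associated with a change of between 0.878 and 1.380 points in final exam score.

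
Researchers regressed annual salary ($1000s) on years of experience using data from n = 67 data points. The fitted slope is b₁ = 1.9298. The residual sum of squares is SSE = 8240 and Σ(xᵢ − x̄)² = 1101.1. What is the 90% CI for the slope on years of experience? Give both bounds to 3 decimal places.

MSE = SSE/(n − 2) = 8240/65 = 126.769.
SE(b₁) = √(MSE/Sₓₓ) = √(126.769/1101.1) = 0.339308.
df = n − 2 = 65.
t* = t_{0.05, 65} = 1.668636.
Margin = t* × SE = 1.668636 × 0.339308 = 0.56618.
CI: 1.9298 ± 0.56618 → (1.364, 2.496).
With 90% confidence, each one-unit increase in years of experience is associated with a change of between 1.364 and 2.496 $1000s in annual salary.

(1.364, 2.496)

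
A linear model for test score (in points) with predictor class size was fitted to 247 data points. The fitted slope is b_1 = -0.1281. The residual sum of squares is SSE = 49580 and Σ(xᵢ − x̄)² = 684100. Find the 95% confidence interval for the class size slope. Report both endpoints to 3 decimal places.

(-0.162, -0.094)

MSE = SSE/(n − 2) = 49580/245 = 202.367.
SE(b_1) = √(MSE/Sₓₓ) = √(202.367/684100) = 0.0171993.
df = n − 2 = 245.
t* = t_{0.025, 245} = 1.969694.
Margin = t* × SE = 1.969694 × 0.0171993 = 0.03388.
CI: -0.1281 ± 0.03388 → (-0.162, -0.094).
With 95% confidence, each one-unit increase in class size is associated with a change of between -0.162 and -0.094 points in test score.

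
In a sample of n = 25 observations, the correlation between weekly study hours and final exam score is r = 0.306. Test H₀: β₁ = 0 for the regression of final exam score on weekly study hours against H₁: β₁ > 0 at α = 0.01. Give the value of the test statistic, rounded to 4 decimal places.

t = 1.5415

t = r·√(n − 2)/√(1 − r²) = 0.306·√23/√0.906364 = 1.5415.
df = n − 2 = 23.
One-sided p ≈ 0.0684, which is ≥ 0.01, so fail to reject H₀.
The data do not give significant evidence of a linear association between weekly study hours and final exam score.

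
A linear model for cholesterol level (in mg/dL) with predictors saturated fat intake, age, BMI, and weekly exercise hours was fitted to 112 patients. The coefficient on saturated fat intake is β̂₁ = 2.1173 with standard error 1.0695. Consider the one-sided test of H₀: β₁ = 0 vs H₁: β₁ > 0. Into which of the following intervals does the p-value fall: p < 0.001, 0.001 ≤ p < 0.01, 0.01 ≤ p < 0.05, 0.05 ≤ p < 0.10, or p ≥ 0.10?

t = 2.1173 / 1.0695 = 1.980.
df = n − k − 1 = 112 − 4 − 1 = 107.
One-sided p = P(T_{107} > t) ≈ 0.0252.
So 0.01 ≤ p < 0.05.

0.01 ≤ p < 0.05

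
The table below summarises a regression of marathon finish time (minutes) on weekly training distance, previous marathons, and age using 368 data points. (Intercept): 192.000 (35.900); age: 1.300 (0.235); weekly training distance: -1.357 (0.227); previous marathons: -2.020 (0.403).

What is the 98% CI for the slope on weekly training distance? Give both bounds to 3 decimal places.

(-1.887, -0.827)

Read off: b = -1.357, SE = 0.227 for weekly training distance.
df = n − k − 1 = 368 − 3 − 1 = 364.
t* = t_{0.01, 364} = 2.336636.
Margin = t* × SE = 2.336636 × 0.227 = 0.53042.
CI: -1.357 ± 0.53042 → (-1.887, -0.827).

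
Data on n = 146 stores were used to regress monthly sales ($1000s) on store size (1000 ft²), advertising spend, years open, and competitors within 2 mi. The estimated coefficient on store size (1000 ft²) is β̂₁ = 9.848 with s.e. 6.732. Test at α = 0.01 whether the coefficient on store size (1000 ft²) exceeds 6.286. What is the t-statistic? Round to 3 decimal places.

t = 0.529

H₀: β₁ = 6.286 vs H₁: β₁ > 6.286.
t = (β̂₁ − β₁⁰)/SE = (9.848 − 6.286) / 6.732 = 0.529.
df = n − k − 1 = 146 − 4 − 1 = 141.
One-sided p ≈ 0.2988, which is ≥ 0.01, so fail to reject H₀.
The data do not give significant evidence that the true slope on store size (1000 ft²) exceeds 6.286 $1000s per unit, holding the other predictors fixed.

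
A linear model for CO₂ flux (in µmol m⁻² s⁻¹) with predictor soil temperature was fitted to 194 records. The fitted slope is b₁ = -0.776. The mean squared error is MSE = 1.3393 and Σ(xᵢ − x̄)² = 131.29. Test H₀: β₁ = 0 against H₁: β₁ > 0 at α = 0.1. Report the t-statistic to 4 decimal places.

SE(b₁) = √(MSE/Sₓₓ) = √(1.3393/131.29) = 0.101.
t = -0.776 / 0.101 = -7.6831.
df = n − 2 = 192.
One-sided p ≈ 1.0000, which is ≥ 0.1, so fail to reject H₀.
The data do not give significant evidence that the true slope on soil temperature is positive.

t = -7.6831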